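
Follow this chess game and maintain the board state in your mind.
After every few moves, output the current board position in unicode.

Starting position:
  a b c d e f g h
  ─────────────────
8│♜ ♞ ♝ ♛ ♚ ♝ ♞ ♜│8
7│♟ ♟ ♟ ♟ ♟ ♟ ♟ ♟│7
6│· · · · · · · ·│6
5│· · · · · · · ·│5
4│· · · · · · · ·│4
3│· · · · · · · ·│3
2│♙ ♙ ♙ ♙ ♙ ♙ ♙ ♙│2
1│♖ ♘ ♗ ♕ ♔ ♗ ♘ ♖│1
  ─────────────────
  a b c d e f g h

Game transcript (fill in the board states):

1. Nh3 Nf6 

  a b c d e f g h
  ─────────────────
8│♜ ♞ ♝ ♛ ♚ ♝ · ♜│8
7│♟ ♟ ♟ ♟ ♟ ♟ ♟ ♟│7
6│· · · · · ♞ · ·│6
5│· · · · · · · ·│5
4│· · · · · · · ·│4
3│· · · · · · · ♘│3
2│♙ ♙ ♙ ♙ ♙ ♙ ♙ ♙│2
1│♖ ♘ ♗ ♕ ♔ ♗ · ♖│1
  ─────────────────
  a b c d e f g h

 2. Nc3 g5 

  a b c d e f g h
  ─────────────────
8│♜ ♞ ♝ ♛ ♚ ♝ · ♜│8
7│♟ ♟ ♟ ♟ ♟ ♟ · ♟│7
6│· · · · · ♞ · ·│6
5│· · · · · · ♟ ·│5
4│· · · · · · · ·│4
3│· · ♘ · · · · ♘│3
2│♙ ♙ ♙ ♙ ♙ ♙ ♙ ♙│2
1│♖ · ♗ ♕ ♔ ♗ · ♖│1
  ─────────────────
  a b c d e f g h

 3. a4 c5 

  a b c d e f g h
  ─────────────────
8│♜ ♞ ♝ ♛ ♚ ♝ · ♜│8
7│♟ ♟ · ♟ ♟ ♟ · ♟│7
6│· · · · · ♞ · ·│6
5│· · ♟ · · · ♟ ·│5
4│♙ · · · · · · ·│4
3│· · ♘ · · · · ♘│3
2│· ♙ ♙ ♙ ♙ ♙ ♙ ♙│2
1│♖ · ♗ ♕ ♔ ♗ · ♖│1
  ─────────────────
  a b c d e f g h

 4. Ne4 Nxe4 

  a b c d e f g h
  ─────────────────
8│♜ ♞ ♝ ♛ ♚ ♝ · ♜│8
7│♟ ♟ · ♟ ♟ ♟ · ♟│7
6│· · · · · · · ·│6
5│· · ♟ · · · ♟ ·│5
4│♙ · · · ♞ · · ·│4
3│· · · · · · · ♘│3
2│· ♙ ♙ ♙ ♙ ♙ ♙ ♙│2
1│♖ · ♗ ♕ ♔ ♗ · ♖│1
  ─────────────────
  a b c d e f g h

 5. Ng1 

  a b c d e f g h
  ─────────────────
8│♜ ♞ ♝ ♛ ♚ ♝ · ♜│8
7│♟ ♟ · ♟ ♟ ♟ · ♟│7
6│· · · · · · · ·│6
5│· · ♟ · · · ♟ ·│5
4│♙ · · · ♞ · · ·│4
3│· · · · · · · ·│3
2│· ♙ ♙ ♙ ♙ ♙ ♙ ♙│2
1│♖ · ♗ ♕ ♔ ♗ ♘ ♖│1
  ─────────────────
  a b c d e f g h


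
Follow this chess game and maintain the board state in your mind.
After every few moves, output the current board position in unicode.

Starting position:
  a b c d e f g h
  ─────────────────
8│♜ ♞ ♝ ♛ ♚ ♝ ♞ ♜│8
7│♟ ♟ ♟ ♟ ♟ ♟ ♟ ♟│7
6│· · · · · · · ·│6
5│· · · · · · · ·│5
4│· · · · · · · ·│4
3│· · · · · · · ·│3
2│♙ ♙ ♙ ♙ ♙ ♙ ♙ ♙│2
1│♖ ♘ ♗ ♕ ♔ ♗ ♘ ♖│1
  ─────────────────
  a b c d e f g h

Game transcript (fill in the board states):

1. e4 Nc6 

  a b c d e f g h
  ─────────────────
8│♜ · ♝ ♛ ♚ ♝ ♞ ♜│8
7│♟ ♟ ♟ ♟ ♟ ♟ ♟ ♟│7
6│· · ♞ · · · · ·│6
5│· · · · · · · ·│5
4│· · · · ♙ · · ·│4
3│· · · · · · · ·│3
2│♙ ♙ ♙ ♙ · ♙ ♙ ♙│2
1│♖ ♘ ♗ ♕ ♔ ♗ ♘ ♖│1
  ─────────────────
  a b c d e f g h

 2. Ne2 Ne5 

  a b c d e f g h
  ─────────────────
8│♜ · ♝ ♛ ♚ ♝ ♞ ♜│8
7│♟ ♟ ♟ ♟ ♟ ♟ ♟ ♟│7
6│· · · · · · · ·│6
5│· · · · ♞ · · ·│5
4│· · · · ♙ · · ·│4
3│· · · · · · · ·│3
2│♙ ♙ ♙ ♙ ♘ ♙ ♙ ♙│2
1│♖ ♘ ♗ ♕ ♔ ♗ · ♖│1
  ─────────────────
  a b c d e f g h

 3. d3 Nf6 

  a b c d e f g h
  ─────────────────
8│♜ · ♝ ♛ ♚ ♝ · ♜│8
7│♟ ♟ ♟ ♟ ♟ ♟ ♟ ♟│7
6│· · · · · ♞ · ·│6
5│· · · · ♞ · · ·│5
4│· · · · ♙ · · ·│4
3│· · · ♙ · · · ·│3
2│♙ ♙ ♙ · ♘ ♙ ♙ ♙│2
1│♖ ♘ ♗ ♕ ♔ ♗ · ♖│1
  ─────────────────
  a b c d e f g h

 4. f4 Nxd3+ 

  a b c d e f g h
  ─────────────────
8│♜ · ♝ ♛ ♚ ♝ · ♜│8
7│♟ ♟ ♟ ♟ ♟ ♟ ♟ ♟│7
6│· · · · · ♞ · ·│6
5│· · · · · · · ·│5
4│· · · · ♙ ♙ · ·│4
3│· · · ♞ · · · ·│3
2│♙ ♙ ♙ · ♘ · ♙ ♙│2
1│♖ ♘ ♗ ♕ ♔ ♗ · ♖│1
  ─────────────────
  a b c d e f g h

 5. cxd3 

  a b c d e f g h
  ─────────────────
8│♜ · ♝ ♛ ♚ ♝ · ♜│8
7│♟ ♟ ♟ ♟ ♟ ♟ ♟ ♟│7
6│· · · · · ♞ · ·│6
5│· · · · · · · ·│5
4│· · · · ♙ ♙ · ·│4
3│· · · ♙ · · · ·│3
2│♙ ♙ · · ♘ · ♙ ♙│2
1│♖ ♘ ♗ ♕ ♔ ♗ · ♖│1
  ─────────────────
  a b c d e f g h


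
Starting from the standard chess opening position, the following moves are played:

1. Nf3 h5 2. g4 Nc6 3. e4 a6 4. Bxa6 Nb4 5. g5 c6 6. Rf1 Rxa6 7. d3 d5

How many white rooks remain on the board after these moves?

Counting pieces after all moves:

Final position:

  a b c d e f g h
  ─────────────────
8│· · ♝ ♛ ♚ ♝ ♞ ♜│8
7│· ♟ · · ♟ ♟ ♟ ·│7
6│♜ · ♟ · · · · ·│6
5│· · · ♟ · · ♙ ♟│5
4│· ♞ · · ♙ · · ·│4
3│· · · ♙ · ♘ · ·│3
2│♙ ♙ ♙ · · ♙ · ♙│2
1│♖ ♘ ♗ ♕ ♔ ♖ · ·│1
  ─────────────────
  a b c d e f g h


2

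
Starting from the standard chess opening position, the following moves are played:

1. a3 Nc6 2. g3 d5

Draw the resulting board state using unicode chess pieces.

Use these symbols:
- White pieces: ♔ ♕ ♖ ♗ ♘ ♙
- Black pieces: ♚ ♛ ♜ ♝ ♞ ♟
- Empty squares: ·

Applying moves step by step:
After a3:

♜ ♞ ♝ ♛ ♚ ♝ ♞ ♜
♟ ♟ ♟ ♟ ♟ ♟ ♟ ♟
· · · · · · · ·
· · · · · · · ·
· · · · · · · ·
♙ · · · · · · ·
· ♙ ♙ ♙ ♙ ♙ ♙ ♙
♖ ♘ ♗ ♕ ♔ ♗ ♘ ♖


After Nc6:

♜ · ♝ ♛ ♚ ♝ ♞ ♜
♟ ♟ ♟ ♟ ♟ ♟ ♟ ♟
· · ♞ · · · · ·
· · · · · · · ·
· · · · · · · ·
♙ · · · · · · ·
· ♙ ♙ ♙ ♙ ♙ ♙ ♙
♖ ♘ ♗ ♕ ♔ ♗ ♘ ♖


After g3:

♜ · ♝ ♛ ♚ ♝ ♞ ♜
♟ ♟ ♟ ♟ ♟ ♟ ♟ ♟
· · ♞ · · · · ·
· · · · · · · ·
· · · · · · · ·
♙ · · · · · ♙ ·
· ♙ ♙ ♙ ♙ ♙ · ♙
♖ ♘ ♗ ♕ ♔ ♗ ♘ ♖


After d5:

♜ · ♝ ♛ ♚ ♝ ♞ ♜
♟ ♟ ♟ · ♟ ♟ ♟ ♟
· · ♞ · · · · ·
· · · ♟ · · · ·
· · · · · · · ·
♙ · · · · · ♙ ·
· ♙ ♙ ♙ ♙ ♙ · ♙
♖ ♘ ♗ ♕ ♔ ♗ ♘ ♖



  a b c d e f g h
  ─────────────────
8│♜ · ♝ ♛ ♚ ♝ ♞ ♜│8
7│♟ ♟ ♟ · ♟ ♟ ♟ ♟│7
6│· · ♞ · · · · ·│6
5│· · · ♟ · · · ·│5
4│· · · · · · · ·│4
3│♙ · · · · · ♙ ·│3
2│· ♙ ♙ ♙ ♙ ♙ · ♙│2
1│♖ ♘ ♗ ♕ ♔ ♗ ♘ ♖│1
  ─────────────────
  a b c d e f g h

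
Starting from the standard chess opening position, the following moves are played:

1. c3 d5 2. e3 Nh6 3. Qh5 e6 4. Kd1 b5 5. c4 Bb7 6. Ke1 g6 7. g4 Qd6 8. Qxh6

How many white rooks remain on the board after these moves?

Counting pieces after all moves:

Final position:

  a b c d e f g h
  ─────────────────
8│♜ ♞ · · ♚ ♝ · ♜│8
7│♟ ♝ ♟ · · ♟ · ♟│7
6│· · · ♛ ♟ · ♟ ♕│6
5│· ♟ · ♟ · · · ·│5
4│· · ♙ · · · ♙ ·│4
3│· · · · ♙ · · ·│3
2│♙ ♙ · ♙ · ♙ · ♙│2
1│♖ ♘ ♗ · ♔ ♗ ♘ ♖│1
  ─────────────────
  a b c d e f g h


2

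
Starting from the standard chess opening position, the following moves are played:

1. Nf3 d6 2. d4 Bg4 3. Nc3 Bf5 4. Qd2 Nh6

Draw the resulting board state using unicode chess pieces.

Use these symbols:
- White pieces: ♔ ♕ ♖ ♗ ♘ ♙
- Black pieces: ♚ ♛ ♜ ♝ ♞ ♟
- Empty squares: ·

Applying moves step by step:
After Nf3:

♜ ♞ ♝ ♛ ♚ ♝ ♞ ♜
♟ ♟ ♟ ♟ ♟ ♟ ♟ ♟
· · · · · · · ·
· · · · · · · ·
· · · · · · · ·
· · · · · ♘ · ·
♙ ♙ ♙ ♙ ♙ ♙ ♙ ♙
♖ ♘ ♗ ♕ ♔ ♗ · ♖


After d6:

♜ ♞ ♝ ♛ ♚ ♝ ♞ ♜
♟ ♟ ♟ · ♟ ♟ ♟ ♟
· · · ♟ · · · ·
· · · · · · · ·
· · · · · · · ·
· · · · · ♘ · ·
♙ ♙ ♙ ♙ ♙ ♙ ♙ ♙
♖ ♘ ♗ ♕ ♔ ♗ · ♖


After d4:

♜ ♞ ♝ ♛ ♚ ♝ ♞ ♜
♟ ♟ ♟ · ♟ ♟ ♟ ♟
· · · ♟ · · · ·
· · · · · · · ·
· · · ♙ · · · ·
· · · · · ♘ · ·
♙ ♙ ♙ · ♙ ♙ ♙ ♙
♖ ♘ ♗ ♕ ♔ ♗ · ♖


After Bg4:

♜ ♞ · ♛ ♚ ♝ ♞ ♜
♟ ♟ ♟ · ♟ ♟ ♟ ♟
· · · ♟ · · · ·
· · · · · · · ·
· · · ♙ · · ♝ ·
· · · · · ♘ · ·
♙ ♙ ♙ · ♙ ♙ ♙ ♙
♖ ♘ ♗ ♕ ♔ ♗ · ♖


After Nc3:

♜ ♞ · ♛ ♚ ♝ ♞ ♜
♟ ♟ ♟ · ♟ ♟ ♟ ♟
· · · ♟ · · · ·
· · · · · · · ·
· · · ♙ · · ♝ ·
· · ♘ · · ♘ · ·
♙ ♙ ♙ · ♙ ♙ ♙ ♙
♖ · ♗ ♕ ♔ ♗ · ♖


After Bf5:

♜ ♞ · ♛ ♚ ♝ ♞ ♜
♟ ♟ ♟ · ♟ ♟ ♟ ♟
· · · ♟ · · · ·
· · · · · ♝ · ·
· · · ♙ · · · ·
· · ♘ · · ♘ · ·
♙ ♙ ♙ · ♙ ♙ ♙ ♙
♖ · ♗ ♕ ♔ ♗ · ♖


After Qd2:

♜ ♞ · ♛ ♚ ♝ ♞ ♜
♟ ♟ ♟ · ♟ ♟ ♟ ♟
· · · ♟ · · · ·
· · · · · ♝ · ·
· · · ♙ · · · ·
· · ♘ · · ♘ · ·
♙ ♙ ♙ ♕ ♙ ♙ ♙ ♙
♖ · ♗ · ♔ ♗ · ♖


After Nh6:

♜ ♞ · ♛ ♚ ♝ · ♜
♟ ♟ ♟ · ♟ ♟ ♟ ♟
· · · ♟ · · · ♞
· · · · · ♝ · ·
· · · ♙ · · · ·
· · ♘ · · ♘ · ·
♙ ♙ ♙ ♕ ♙ ♙ ♙ ♙
♖ · ♗ · ♔ ♗ · ♖



  a b c d e f g h
  ─────────────────
8│♜ ♞ · ♛ ♚ ♝ · ♜│8
7│♟ ♟ ♟ · ♟ ♟ ♟ ♟│7
6│· · · ♟ · · · ♞│6
5│· · · · · ♝ · ·│5
4│· · · ♙ · · · ·│4
3│· · ♘ · · ♘ · ·│3
2│♙ ♙ ♙ ♕ ♙ ♙ ♙ ♙│2
1│♖ · ♗ · ♔ ♗ · ♖│1
  ─────────────────
  a b c d e f g h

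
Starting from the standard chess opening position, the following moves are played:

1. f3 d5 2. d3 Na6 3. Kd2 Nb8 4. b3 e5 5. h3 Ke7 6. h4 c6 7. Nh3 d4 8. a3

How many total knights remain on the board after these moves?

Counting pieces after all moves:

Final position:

  a b c d e f g h
  ─────────────────
8│♜ ♞ ♝ ♛ · ♝ ♞ ♜│8
7│♟ ♟ · · ♚ ♟ ♟ ♟│7
6│· · ♟ · · · · ·│6
5│· · · · ♟ · · ·│5
4│· · · ♟ · · · ♙│4
3│♙ ♙ · ♙ · ♙ · ♘│3
2│· · ♙ ♔ ♙ · ♙ ·│2
1│♖ ♘ ♗ ♕ · ♗ · ♖│1
  ─────────────────
  a b c d e f g h


4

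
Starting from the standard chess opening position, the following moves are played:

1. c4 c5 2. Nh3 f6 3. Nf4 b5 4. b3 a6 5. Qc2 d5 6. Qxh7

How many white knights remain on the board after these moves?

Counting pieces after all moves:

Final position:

  a b c d e f g h
  ─────────────────
8│♜ ♞ ♝ ♛ ♚ ♝ ♞ ♜│8
7│· · · · ♟ · ♟ ♕│7
6│♟ · · · · ♟ · ·│6
5│· ♟ ♟ ♟ · · · ·│5
4│· · ♙ · · ♘ · ·│4
3│· ♙ · · · · · ·│3
2│♙ · · ♙ ♙ ♙ ♙ ♙│2
1│♖ ♘ ♗ · ♔ ♗ · ♖│1
  ─────────────────
  a b c d e f g h


2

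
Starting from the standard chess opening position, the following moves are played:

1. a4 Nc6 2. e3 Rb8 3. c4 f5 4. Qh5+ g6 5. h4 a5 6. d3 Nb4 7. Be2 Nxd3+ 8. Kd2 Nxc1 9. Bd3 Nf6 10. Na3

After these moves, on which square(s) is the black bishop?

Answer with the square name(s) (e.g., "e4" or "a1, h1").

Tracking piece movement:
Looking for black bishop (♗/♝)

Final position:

  a b c d e f g h
  ─────────────────
8│· ♜ ♝ ♛ ♚ ♝ · ♜│8
7│· ♟ ♟ ♟ ♟ · · ♟│7
6│· · · · · ♞ ♟ ·│6
5│♟ · · · · ♟ · ♕│5
4│♙ · ♙ · · · · ♙│4
3│♘ · · ♗ ♙ · · ·│3
2│· ♙ · ♔ · ♙ ♙ ·│2
1│♖ · ♞ · · · ♘ ♖│1
  ─────────────────
  a b c d e f g h


c8, f8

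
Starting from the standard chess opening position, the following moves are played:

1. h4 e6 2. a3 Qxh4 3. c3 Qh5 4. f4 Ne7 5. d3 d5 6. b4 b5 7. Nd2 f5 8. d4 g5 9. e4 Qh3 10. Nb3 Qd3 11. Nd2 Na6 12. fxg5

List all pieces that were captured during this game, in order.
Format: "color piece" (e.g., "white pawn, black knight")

Tracking captures:
  Qxh4: captured white pawn
  fxg5: captured black pawn

white pawn, black pawn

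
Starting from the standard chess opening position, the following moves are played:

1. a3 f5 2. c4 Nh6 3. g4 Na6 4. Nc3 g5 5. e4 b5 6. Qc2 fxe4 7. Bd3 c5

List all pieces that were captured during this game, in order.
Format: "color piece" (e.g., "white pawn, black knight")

Tracking captures:
  fxe4: captured white pawn

white pawn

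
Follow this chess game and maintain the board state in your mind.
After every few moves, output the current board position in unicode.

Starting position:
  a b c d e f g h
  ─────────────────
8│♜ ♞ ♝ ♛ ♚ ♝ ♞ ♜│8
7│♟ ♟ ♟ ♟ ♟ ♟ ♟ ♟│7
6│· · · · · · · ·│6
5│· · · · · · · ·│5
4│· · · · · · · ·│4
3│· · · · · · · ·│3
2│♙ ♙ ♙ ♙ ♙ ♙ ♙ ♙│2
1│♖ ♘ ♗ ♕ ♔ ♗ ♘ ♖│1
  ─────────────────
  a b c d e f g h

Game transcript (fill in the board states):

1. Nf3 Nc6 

  a b c d e f g h
  ─────────────────
8│♜ · ♝ ♛ ♚ ♝ ♞ ♜│8
7│♟ ♟ ♟ ♟ ♟ ♟ ♟ ♟│7
6│· · ♞ · · · · ·│6
5│· · · · · · · ·│5
4│· · · · · · · ·│4
3│· · · · · ♘ · ·│3
2│♙ ♙ ♙ ♙ ♙ ♙ ♙ ♙│2
1│♖ ♘ ♗ ♕ ♔ ♗ · ♖│1
  ─────────────────
  a b c d e f g h

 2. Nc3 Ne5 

  a b c d e f g h
  ─────────────────
8│♜ · ♝ ♛ ♚ ♝ ♞ ♜│8
7│♟ ♟ ♟ ♟ ♟ ♟ ♟ ♟│7
6│· · · · · · · ·│6
5│· · · · ♞ · · ·│5
4│· · · · · · · ·│4
3│· · ♘ · · ♘ · ·│3
2│♙ ♙ ♙ ♙ ♙ ♙ ♙ ♙│2
1│♖ · ♗ ♕ ♔ ♗ · ♖│1
  ─────────────────
  a b c d e f g h

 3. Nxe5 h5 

  a b c d e f g h
  ─────────────────
8│♜ · ♝ ♛ ♚ ♝ ♞ ♜│8
7│♟ ♟ ♟ ♟ ♟ ♟ ♟ ·│7
6│· · · · · · · ·│6
5│· · · · ♘ · · ♟│5
4│· · · · · · · ·│4
3│· · ♘ · · · · ·│3
2│♙ ♙ ♙ ♙ ♙ ♙ ♙ ♙│2
1│♖ · ♗ ♕ ♔ ♗ · ♖│1
  ─────────────────
  a b c d e f g h

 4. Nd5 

  a b c d e f g h
  ─────────────────
8│♜ · ♝ ♛ ♚ ♝ ♞ ♜│8
7│♟ ♟ ♟ ♟ ♟ ♟ ♟ ·│7
6│· · · · · · · ·│6
5│· · · ♘ ♘ · · ♟│5
4│· · · · · · · ·│4
3│· · · · · · · ·│3
2│♙ ♙ ♙ ♙ ♙ ♙ ♙ ♙│2
1│♖ · ♗ ♕ ♔ ♗ · ♖│1
  ─────────────────
  a b c d e f g h


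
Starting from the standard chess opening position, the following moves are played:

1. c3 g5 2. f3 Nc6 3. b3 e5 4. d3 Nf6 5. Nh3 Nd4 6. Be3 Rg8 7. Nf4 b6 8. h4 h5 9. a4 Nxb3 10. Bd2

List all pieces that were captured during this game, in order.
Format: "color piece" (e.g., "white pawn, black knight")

Tracking captures:
  Nxb3: captured white pawn

white pawn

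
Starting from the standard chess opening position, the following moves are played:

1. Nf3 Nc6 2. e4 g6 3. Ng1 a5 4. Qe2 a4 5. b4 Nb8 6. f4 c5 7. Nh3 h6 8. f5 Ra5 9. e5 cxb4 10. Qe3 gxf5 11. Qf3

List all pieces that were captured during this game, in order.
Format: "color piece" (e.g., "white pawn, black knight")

Tracking captures:
  cxb4: captured white pawn
  gxf5: captured white pawn

white pawn, white pawn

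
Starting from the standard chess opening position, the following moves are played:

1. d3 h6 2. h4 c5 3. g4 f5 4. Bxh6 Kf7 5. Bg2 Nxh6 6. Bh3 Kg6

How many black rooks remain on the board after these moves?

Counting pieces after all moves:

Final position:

  a b c d e f g h
  ─────────────────
8│♜ ♞ ♝ ♛ · ♝ · ♜│8
7│♟ ♟ · ♟ ♟ · ♟ ·│7
6│· · · · · · ♚ ♞│6
5│· · ♟ · · ♟ · ·│5
4│· · · · · · ♙ ♙│4
3│· · · ♙ · · · ♗│3
2│♙ ♙ ♙ · ♙ ♙ · ·│2
1│♖ ♘ · ♕ ♔ · ♘ ♖│1
  ─────────────────
  a b c d e f g h


2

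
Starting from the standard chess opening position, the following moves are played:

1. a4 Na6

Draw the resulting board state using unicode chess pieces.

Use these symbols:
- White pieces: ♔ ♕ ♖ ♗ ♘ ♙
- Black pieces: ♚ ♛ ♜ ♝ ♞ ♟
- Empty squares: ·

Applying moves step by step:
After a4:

♜ ♞ ♝ ♛ ♚ ♝ ♞ ♜
♟ ♟ ♟ ♟ ♟ ♟ ♟ ♟
· · · · · · · ·
· · · · · · · ·
♙ · · · · · · ·
· · · · · · · ·
· ♙ ♙ ♙ ♙ ♙ ♙ ♙
♖ ♘ ♗ ♕ ♔ ♗ ♘ ♖


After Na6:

♜ · ♝ ♛ ♚ ♝ ♞ ♜
♟ ♟ ♟ ♟ ♟ ♟ ♟ ♟
♞ · · · · · · ·
· · · · · · · ·
♙ · · · · · · ·
· · · · · · · ·
· ♙ ♙ ♙ ♙ ♙ ♙ ♙
♖ ♘ ♗ ♕ ♔ ♗ ♘ ♖



  a b c d e f g h
  ─────────────────
8│♜ · ♝ ♛ ♚ ♝ ♞ ♜│8
7│♟ ♟ ♟ ♟ ♟ ♟ ♟ ♟│7
6│♞ · · · · · · ·│6
5│· · · · · · · ·│5
4│♙ · · · · · · ·│4
3│· · · · · · · ·│3
2│· ♙ ♙ ♙ ♙ ♙ ♙ ♙│2
1│♖ ♘ ♗ ♕ ♔ ♗ ♘ ♖│1
  ─────────────────
  a b c d e f g h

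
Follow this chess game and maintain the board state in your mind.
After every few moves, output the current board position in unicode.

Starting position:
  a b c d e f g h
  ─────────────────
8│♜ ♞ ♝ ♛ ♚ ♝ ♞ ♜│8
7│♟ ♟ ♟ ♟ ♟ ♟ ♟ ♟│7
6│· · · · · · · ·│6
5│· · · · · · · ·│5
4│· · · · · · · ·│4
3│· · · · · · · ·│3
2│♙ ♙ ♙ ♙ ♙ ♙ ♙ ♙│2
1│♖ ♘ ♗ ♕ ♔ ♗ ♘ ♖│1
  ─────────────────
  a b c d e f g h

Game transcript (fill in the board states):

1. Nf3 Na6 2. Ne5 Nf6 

  a b c d e f g h
  ─────────────────
8│♜ · ♝ ♛ ♚ ♝ · ♜│8
7│♟ ♟ ♟ ♟ ♟ ♟ ♟ ♟│7
6│♞ · · · · ♞ · ·│6
5│· · · · ♘ · · ·│5
4│· · · · · · · ·│4
3│· · · · · · · ·│3
2│♙ ♙ ♙ ♙ ♙ ♙ ♙ ♙│2
1│♖ ♘ ♗ ♕ ♔ ♗ · ♖│1
  ─────────────────
  a b c d e f g h

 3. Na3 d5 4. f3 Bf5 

  a b c d e f g h
  ─────────────────
8│♜ · · ♛ ♚ ♝ · ♜│8
7│♟ ♟ ♟ · ♟ ♟ ♟ ♟│7
6│♞ · · · · ♞ · ·│6
5│· · · ♟ ♘ ♝ · ·│5
4│· · · · · · · ·│4
3│♘ · · · · ♙ · ·│3
2│♙ ♙ ♙ ♙ ♙ · ♙ ♙│2
1│♖ · ♗ ♕ ♔ ♗ · ♖│1
  ─────────────────
  a b c d e f g h

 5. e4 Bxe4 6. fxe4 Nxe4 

  a b c d e f g h
  ─────────────────
8│♜ · · ♛ ♚ ♝ · ♜│8
7│♟ ♟ ♟ · ♟ ♟ ♟ ♟│7
6│♞ · · · · · · ·│6
5│· · · ♟ ♘ · · ·│5
4│· · · · ♞ · · ·│4
3│♘ · · · · · · ·│3
2│♙ ♙ ♙ ♙ · · ♙ ♙│2
1│♖ · ♗ ♕ ♔ ♗ · ♖│1
  ─────────────────
  a b c d e f g h

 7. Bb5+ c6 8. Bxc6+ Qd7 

  a b c d e f g h
  ─────────────────
8│♜ · · · ♚ ♝ · ♜│8
7│♟ ♟ · ♛ ♟ ♟ ♟ ♟│7
6│♞ · ♗ · · · · ·│6
5│· · · ♟ ♘ · · ·│5
4│· · · · ♞ · · ·│4
3│♘ · · · · · · ·│3
2│♙ ♙ ♙ ♙ · · ♙ ♙│2
1│♖ · ♗ ♕ ♔ · · ♖│1
  ─────────────────
  a b c d e f g h

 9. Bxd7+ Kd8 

  a b c d e f g h
  ─────────────────
8│♜ · · ♚ · ♝ · ♜│8
7│♟ ♟ · ♗ ♟ ♟ ♟ ♟│7
6│♞ · · · · · · ·│6
5│· · · ♟ ♘ · · ·│5
4│· · · · ♞ · · ·│4
3│♘ · · · · · · ·│3
2│♙ ♙ ♙ ♙ · · ♙ ♙│2
1│♖ · ♗ ♕ ♔ · · ♖│1
  ─────────────────
  a b c d e f g h


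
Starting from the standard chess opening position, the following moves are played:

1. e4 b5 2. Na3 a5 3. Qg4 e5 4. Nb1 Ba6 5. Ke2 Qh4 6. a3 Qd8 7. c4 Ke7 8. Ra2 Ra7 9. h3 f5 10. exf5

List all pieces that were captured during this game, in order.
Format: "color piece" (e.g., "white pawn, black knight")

Tracking captures:
  exf5: captured black pawn

black pawn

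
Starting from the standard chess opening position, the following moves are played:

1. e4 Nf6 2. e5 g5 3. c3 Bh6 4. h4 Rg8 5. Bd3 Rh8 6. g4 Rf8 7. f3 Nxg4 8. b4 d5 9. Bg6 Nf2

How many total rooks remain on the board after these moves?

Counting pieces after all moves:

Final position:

  a b c d e f g h
  ─────────────────
8│♜ ♞ ♝ ♛ ♚ ♜ · ·│8
7│♟ ♟ ♟ · ♟ ♟ · ♟│7
6│· · · · · · ♗ ♝│6
5│· · · ♟ ♙ · ♟ ·│5
4│· ♙ · · · · · ♙│4
3│· · ♙ · · ♙ · ·│3
2│♙ · · ♙ · ♞ · ·│2
1│♖ ♘ ♗ ♕ ♔ · ♘ ♖│1
  ─────────────────
  a b c d e f g h


4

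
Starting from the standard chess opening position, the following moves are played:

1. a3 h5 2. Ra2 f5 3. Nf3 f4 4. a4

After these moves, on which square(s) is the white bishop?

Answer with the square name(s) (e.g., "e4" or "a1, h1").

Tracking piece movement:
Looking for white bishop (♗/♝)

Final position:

  a b c d e f g h
  ─────────────────
8│♜ ♞ ♝ ♛ ♚ ♝ ♞ ♜│8
7│♟ ♟ ♟ ♟ ♟ · ♟ ·│7
6│· · · · · · · ·│6
5│· · · · · · · ♟│5
4│♙ · · · · ♟ · ·│4
3│· · · · · ♘ · ·│3
2│♖ ♙ ♙ ♙ ♙ ♙ ♙ ♙│2
1│· ♘ ♗ ♕ ♔ ♗ · ♖│1
  ─────────────────
  a b c d e f g h


c1, f1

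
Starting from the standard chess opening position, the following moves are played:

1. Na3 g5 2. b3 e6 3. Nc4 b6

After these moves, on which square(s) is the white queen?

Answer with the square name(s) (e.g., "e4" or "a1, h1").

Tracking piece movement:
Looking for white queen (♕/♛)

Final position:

  a b c d e f g h
  ─────────────────
8│♜ ♞ ♝ ♛ ♚ ♝ ♞ ♜│8
7│♟ · ♟ ♟ · ♟ · ♟│7
6│· ♟ · · ♟ · · ·│6
5│· · · · · · ♟ ·│5
4│· · ♘ · · · · ·│4
3│· ♙ · · · · · ·│3
2│♙ · ♙ ♙ ♙ ♙ ♙ ♙│2
1│♖ · ♗ ♕ ♔ ♗ ♘ ♖│1
  ─────────────────
  a b c d e f g h


d1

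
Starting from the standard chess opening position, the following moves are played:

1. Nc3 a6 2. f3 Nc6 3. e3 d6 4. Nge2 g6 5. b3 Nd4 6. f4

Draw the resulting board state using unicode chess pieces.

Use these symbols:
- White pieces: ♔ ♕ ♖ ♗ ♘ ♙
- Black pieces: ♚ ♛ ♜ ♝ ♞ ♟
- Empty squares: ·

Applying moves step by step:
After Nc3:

♜ ♞ ♝ ♛ ♚ ♝ ♞ ♜
♟ ♟ ♟ ♟ ♟ ♟ ♟ ♟
· · · · · · · ·
· · · · · · · ·
· · · · · · · ·
· · ♘ · · · · ·
♙ ♙ ♙ ♙ ♙ ♙ ♙ ♙
♖ · ♗ ♕ ♔ ♗ ♘ ♖


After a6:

♜ ♞ ♝ ♛ ♚ ♝ ♞ ♜
· ♟ ♟ ♟ ♟ ♟ ♟ ♟
♟ · · · · · · ·
· · · · · · · ·
· · · · · · · ·
· · ♘ · · · · ·
♙ ♙ ♙ ♙ ♙ ♙ ♙ ♙
♖ · ♗ ♕ ♔ ♗ ♘ ♖


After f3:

♜ ♞ ♝ ♛ ♚ ♝ ♞ ♜
· ♟ ♟ ♟ ♟ ♟ ♟ ♟
♟ · · · · · · ·
· · · · · · · ·
· · · · · · · ·
· · ♘ · · ♙ · ·
♙ ♙ ♙ ♙ ♙ · ♙ ♙
♖ · ♗ ♕ ♔ ♗ ♘ ♖


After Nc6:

♜ · ♝ ♛ ♚ ♝ ♞ ♜
· ♟ ♟ ♟ ♟ ♟ ♟ ♟
♟ · ♞ · · · · ·
· · · · · · · ·
· · · · · · · ·
· · ♘ · · ♙ · ·
♙ ♙ ♙ ♙ ♙ · ♙ ♙
♖ · ♗ ♕ ♔ ♗ ♘ ♖


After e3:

♜ · ♝ ♛ ♚ ♝ ♞ ♜
· ♟ ♟ ♟ ♟ ♟ ♟ ♟
♟ · ♞ · · · · ·
· · · · · · · ·
· · · · · · · ·
· · ♘ · ♙ ♙ · ·
♙ ♙ ♙ ♙ · · ♙ ♙
♖ · ♗ ♕ ♔ ♗ ♘ ♖


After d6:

♜ · ♝ ♛ ♚ ♝ ♞ ♜
· ♟ ♟ · ♟ ♟ ♟ ♟
♟ · ♞ ♟ · · · ·
· · · · · · · ·
· · · · · · · ·
· · ♘ · ♙ ♙ · ·
♙ ♙ ♙ ♙ · · ♙ ♙
♖ · ♗ ♕ ♔ ♗ ♘ ♖


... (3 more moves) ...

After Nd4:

♜ · ♝ ♛ ♚ ♝ ♞ ♜
· ♟ ♟ · ♟ ♟ · ♟
♟ · · ♟ · · ♟ ·
· · · · · · · ·
· · · ♞ · · · ·
· ♙ ♘ · ♙ ♙ · ·
♙ · ♙ ♙ ♘ · ♙ ♙
♖ · ♗ ♕ ♔ ♗ · ♖


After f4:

♜ · ♝ ♛ ♚ ♝ ♞ ♜
· ♟ ♟ · ♟ ♟ · ♟
♟ · · ♟ · · ♟ ·
· · · · · · · ·
· · · ♞ · ♙ · ·
· ♙ ♘ · ♙ · · ·
♙ · ♙ ♙ ♘ · ♙ ♙
♖ · ♗ ♕ ♔ ♗ · ♖



  a b c d e f g h
  ─────────────────
8│♜ · ♝ ♛ ♚ ♝ ♞ ♜│8
7│· ♟ ♟ · ♟ ♟ · ♟│7
6│♟ · · ♟ · · ♟ ·│6
5│· · · · · · · ·│5
4│· · · ♞ · ♙ · ·│4
3│· ♙ ♘ · ♙ · · ·│3
2│♙ · ♙ ♙ ♘ · ♙ ♙│2
1│♖ · ♗ ♕ ♔ ♗ · ♖│1
  ─────────────────
  a b c d e f g h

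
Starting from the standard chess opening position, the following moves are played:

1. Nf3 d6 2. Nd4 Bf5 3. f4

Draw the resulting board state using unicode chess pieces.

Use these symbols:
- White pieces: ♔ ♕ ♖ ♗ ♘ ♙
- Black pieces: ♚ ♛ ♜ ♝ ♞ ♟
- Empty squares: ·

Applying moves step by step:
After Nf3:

♜ ♞ ♝ ♛ ♚ ♝ ♞ ♜
♟ ♟ ♟ ♟ ♟ ♟ ♟ ♟
· · · · · · · ·
· · · · · · · ·
· · · · · · · ·
· · · · · ♘ · ·
♙ ♙ ♙ ♙ ♙ ♙ ♙ ♙
♖ ♘ ♗ ♕ ♔ ♗ · ♖


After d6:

♜ ♞ ♝ ♛ ♚ ♝ ♞ ♜
♟ ♟ ♟ · ♟ ♟ ♟ ♟
· · · ♟ · · · ·
· · · · · · · ·
· · · · · · · ·
· · · · · ♘ · ·
♙ ♙ ♙ ♙ ♙ ♙ ♙ ♙
♖ ♘ ♗ ♕ ♔ ♗ · ♖


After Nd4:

♜ ♞ ♝ ♛ ♚ ♝ ♞ ♜
♟ ♟ ♟ · ♟ ♟ ♟ ♟
· · · ♟ · · · ·
· · · · · · · ·
· · · ♘ · · · ·
· · · · · · · ·
♙ ♙ ♙ ♙ ♙ ♙ ♙ ♙
♖ ♘ ♗ ♕ ♔ ♗ · ♖


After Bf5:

♜ ♞ · ♛ ♚ ♝ ♞ ♜
♟ ♟ ♟ · ♟ ♟ ♟ ♟
· · · ♟ · · · ·
· · · · · ♝ · ·
· · · ♘ · · · ·
· · · · · · · ·
♙ ♙ ♙ ♙ ♙ ♙ ♙ ♙
♖ ♘ ♗ ♕ ♔ ♗ · ♖


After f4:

♜ ♞ · ♛ ♚ ♝ ♞ ♜
♟ ♟ ♟ · ♟ ♟ ♟ ♟
· · · ♟ · · · ·
· · · · · ♝ · ·
· · · ♘ · ♙ · ·
· · · · · · · ·
♙ ♙ ♙ ♙ ♙ · ♙ ♙
♖ ♘ ♗ ♕ ♔ ♗ · ♖



  a b c d e f g h
  ─────────────────
8│♜ ♞ · ♛ ♚ ♝ ♞ ♜│8
7│♟ ♟ ♟ · ♟ ♟ ♟ ♟│7
6│· · · ♟ · · · ·│6
5│· · · · · ♝ · ·│5
4│· · · ♘ · ♙ · ·│4
3│· · · · · · · ·│3
2│♙ ♙ ♙ ♙ ♙ · ♙ ♙│2
1│♖ ♘ ♗ ♕ ♔ ♗ · ♖│1
  ─────────────────
  a b c d e f g h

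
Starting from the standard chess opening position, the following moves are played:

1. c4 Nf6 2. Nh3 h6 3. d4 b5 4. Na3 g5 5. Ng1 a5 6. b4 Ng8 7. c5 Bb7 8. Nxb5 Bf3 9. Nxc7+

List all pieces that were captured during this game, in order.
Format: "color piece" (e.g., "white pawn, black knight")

Tracking captures:
  Nxb5: captured black pawn
  Nxc7+: captured black pawn

black pawn, black pawn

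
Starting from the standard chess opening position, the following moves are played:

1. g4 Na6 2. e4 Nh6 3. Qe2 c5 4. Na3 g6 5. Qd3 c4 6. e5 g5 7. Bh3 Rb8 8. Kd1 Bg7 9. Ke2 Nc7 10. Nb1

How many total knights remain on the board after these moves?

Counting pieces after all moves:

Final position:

  a b c d e f g h
  ─────────────────
8│· ♜ ♝ ♛ ♚ · · ♜│8
7│♟ ♟ ♞ ♟ ♟ ♟ ♝ ♟│7
6│· · · · · · · ♞│6
5│· · · · ♙ · ♟ ·│5
4│· · ♟ · · · ♙ ·│4
3│· · · ♕ · · · ♗│3
2│♙ ♙ ♙ ♙ ♔ ♙ · ♙│2
1│♖ ♘ ♗ · · · ♘ ♖│1
  ─────────────────
  a b c d e f g h


4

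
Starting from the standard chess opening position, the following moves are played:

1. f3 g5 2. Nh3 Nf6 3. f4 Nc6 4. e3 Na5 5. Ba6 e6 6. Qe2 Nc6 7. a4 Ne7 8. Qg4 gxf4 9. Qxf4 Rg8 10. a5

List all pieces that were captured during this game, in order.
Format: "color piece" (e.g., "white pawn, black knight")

Tracking captures:
  gxf4: captured white pawn
  Qxf4: captured black pawn

white pawn, black pawn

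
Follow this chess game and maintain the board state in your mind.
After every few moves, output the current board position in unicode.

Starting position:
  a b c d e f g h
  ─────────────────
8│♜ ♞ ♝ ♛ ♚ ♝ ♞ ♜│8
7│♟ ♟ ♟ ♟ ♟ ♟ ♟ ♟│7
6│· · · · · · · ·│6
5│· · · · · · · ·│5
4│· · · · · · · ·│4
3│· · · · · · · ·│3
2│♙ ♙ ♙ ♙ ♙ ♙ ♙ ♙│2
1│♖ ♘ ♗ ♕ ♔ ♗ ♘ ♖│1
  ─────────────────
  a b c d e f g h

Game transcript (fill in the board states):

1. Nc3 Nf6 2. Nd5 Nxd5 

  a b c d e f g h
  ─────────────────
8│♜ ♞ ♝ ♛ ♚ ♝ · ♜│8
7│♟ ♟ ♟ ♟ ♟ ♟ ♟ ♟│7
6│· · · · · · · ·│6
5│· · · ♞ · · · ·│5
4│· · · · · · · ·│4
3│· · · · · · · ·│3
2│♙ ♙ ♙ ♙ ♙ ♙ ♙ ♙│2
1│♖ · ♗ ♕ ♔ ♗ ♘ ♖│1
  ─────────────────
  a b c d e f g h

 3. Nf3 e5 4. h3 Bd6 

  a b c d e f g h
  ─────────────────
8│♜ ♞ ♝ ♛ ♚ · · ♜│8
7│♟ ♟ ♟ ♟ · ♟ ♟ ♟│7
6│· · · ♝ · · · ·│6
5│· · · ♞ ♟ · · ·│5
4│· · · · · · · ·│4
3│· · · · · ♘ · ♙│3
2│♙ ♙ ♙ ♙ ♙ ♙ ♙ ·│2
1│♖ · ♗ ♕ ♔ ♗ · ♖│1
  ─────────────────
  a b c d e f g h

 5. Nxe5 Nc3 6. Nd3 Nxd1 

  a b c d e f g h
  ─────────────────
8│♜ ♞ ♝ ♛ ♚ · · ♜│8
7│♟ ♟ ♟ ♟ · ♟ ♟ ♟│7
6│· · · ♝ · · · ·│6
5│· · · · · · · ·│5
4│· · · · · · · ·│4
3│· · · ♘ · · · ♙│3
2│♙ ♙ ♙ ♙ ♙ ♙ ♙ ·│2
1│♖ · ♗ ♞ ♔ ♗ · ♖│1
  ─────────────────
  a b c d e f g h



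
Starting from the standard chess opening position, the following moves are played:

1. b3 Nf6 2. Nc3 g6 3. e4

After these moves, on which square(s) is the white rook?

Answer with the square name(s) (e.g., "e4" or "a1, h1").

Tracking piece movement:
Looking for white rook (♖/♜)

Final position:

  a b c d e f g h
  ─────────────────
8│♜ ♞ ♝ ♛ ♚ ♝ · ♜│8
7│♟ ♟ ♟ ♟ ♟ ♟ · ♟│7
6│· · · · · ♞ ♟ ·│6
5│· · · · · · · ·│5
4│· · · · ♙ · · ·│4
3│· ♙ ♘ · · · · ·│3
2│♙ · ♙ ♙ · ♙ ♙ ♙│2
1│♖ · ♗ ♕ ♔ ♗ ♘ ♖│1
  ─────────────────
  a b c d e f g h


a1, h1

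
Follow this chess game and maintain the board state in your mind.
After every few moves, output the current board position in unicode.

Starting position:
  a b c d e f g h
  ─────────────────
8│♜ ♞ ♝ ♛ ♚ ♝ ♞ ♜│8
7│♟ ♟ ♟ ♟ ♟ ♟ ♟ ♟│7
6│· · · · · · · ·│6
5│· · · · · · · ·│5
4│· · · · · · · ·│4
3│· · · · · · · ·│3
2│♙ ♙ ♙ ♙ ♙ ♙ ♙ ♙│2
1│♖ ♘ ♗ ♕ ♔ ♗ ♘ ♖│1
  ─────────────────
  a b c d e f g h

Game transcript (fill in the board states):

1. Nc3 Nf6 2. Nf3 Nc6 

  a b c d e f g h
  ─────────────────
8│♜ · ♝ ♛ ♚ ♝ · ♜│8
7│♟ ♟ ♟ ♟ ♟ ♟ ♟ ♟│7
6│· · ♞ · · ♞ · ·│6
5│· · · · · · · ·│5
4│· · · · · · · ·│4
3│· · ♘ · · ♘ · ·│3
2│♙ ♙ ♙ ♙ ♙ ♙ ♙ ♙│2
1│♖ · ♗ ♕ ♔ ♗ · ♖│1
  ─────────────────
  a b c d e f g h

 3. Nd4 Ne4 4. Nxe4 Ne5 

  a b c d e f g h
  ─────────────────
8│♜ · ♝ ♛ ♚ ♝ · ♜│8
7│♟ ♟ ♟ ♟ ♟ ♟ ♟ ♟│7
6│· · · · · · · ·│6
5│· · · · ♞ · · ·│5
4│· · · ♘ ♘ · · ·│4
3│· · · · · · · ·│3
2│♙ ♙ ♙ ♙ ♙ ♙ ♙ ♙│2
1│♖ · ♗ ♕ ♔ ♗ · ♖│1
  ─────────────────
  a b c d e f g h

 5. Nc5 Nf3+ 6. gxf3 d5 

  a b c d e f g h
  ─────────────────
8│♜ · ♝ ♛ ♚ ♝ · ♜│8
7│♟ ♟ ♟ · ♟ ♟ ♟ ♟│7
6│· · · · · · · ·│6
5│· · ♘ ♟ · · · ·│5
4│· · · ♘ · · · ·│4
3│· · · · · ♙ · ·│3
2│♙ ♙ ♙ ♙ ♙ ♙ · ♙│2
1│♖ · ♗ ♕ ♔ ♗ · ♖│1
  ─────────────────
  a b c d e f g h

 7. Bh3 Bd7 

  a b c d e f g h
  ─────────────────
8│♜ · · ♛ ♚ ♝ · ♜│8
7│♟ ♟ ♟ ♝ ♟ ♟ ♟ ♟│7
6│· · · · · · · ·│6
5│· · ♘ ♟ · · · ·│5
4│· · · ♘ · · · ·│4
3│· · · · · ♙ · ♗│3
2│♙ ♙ ♙ ♙ ♙ ♙ · ♙│2
1│♖ · ♗ ♕ ♔ · · ♖│1
  ─────────────────
  a b c d e f g h


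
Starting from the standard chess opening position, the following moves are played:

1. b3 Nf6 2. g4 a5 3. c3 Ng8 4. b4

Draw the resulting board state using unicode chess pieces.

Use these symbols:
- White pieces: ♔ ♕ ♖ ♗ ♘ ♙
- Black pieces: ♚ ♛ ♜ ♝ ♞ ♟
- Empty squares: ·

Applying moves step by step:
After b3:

♜ ♞ ♝ ♛ ♚ ♝ ♞ ♜
♟ ♟ ♟ ♟ ♟ ♟ ♟ ♟
· · · · · · · ·
· · · · · · · ·
· · · · · · · ·
· ♙ · · · · · ·
♙ · ♙ ♙ ♙ ♙ ♙ ♙
♖ ♘ ♗ ♕ ♔ ♗ ♘ ♖


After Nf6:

♜ ♞ ♝ ♛ ♚ ♝ · ♜
♟ ♟ ♟ ♟ ♟ ♟ ♟ ♟
· · · · · ♞ · ·
· · · · · · · ·
· · · · · · · ·
· ♙ · · · · · ·
♙ · ♙ ♙ ♙ ♙ ♙ ♙
♖ ♘ ♗ ♕ ♔ ♗ ♘ ♖


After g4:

♜ ♞ ♝ ♛ ♚ ♝ · ♜
♟ ♟ ♟ ♟ ♟ ♟ ♟ ♟
· · · · · ♞ · ·
· · · · · · · ·
· · · · · · ♙ ·
· ♙ · · · · · ·
♙ · ♙ ♙ ♙ ♙ · ♙
♖ ♘ ♗ ♕ ♔ ♗ ♘ ♖


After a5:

♜ ♞ ♝ ♛ ♚ ♝ · ♜
· ♟ ♟ ♟ ♟ ♟ ♟ ♟
· · · · · ♞ · ·
♟ · · · · · · ·
· · · · · · ♙ ·
· ♙ · · · · · ·
♙ · ♙ ♙ ♙ ♙ · ♙
♖ ♘ ♗ ♕ ♔ ♗ ♘ ♖


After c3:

♜ ♞ ♝ ♛ ♚ ♝ · ♜
· ♟ ♟ ♟ ♟ ♟ ♟ ♟
· · · · · ♞ · ·
♟ · · · · · · ·
· · · · · · ♙ ·
· ♙ ♙ · · · · ·
♙ · · ♙ ♙ ♙ · ♙
♖ ♘ ♗ ♕ ♔ ♗ ♘ ♖


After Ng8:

♜ ♞ ♝ ♛ ♚ ♝ ♞ ♜
· ♟ ♟ ♟ ♟ ♟ ♟ ♟
· · · · · · · ·
♟ · · · · · · ·
· · · · · · ♙ ·
· ♙ ♙ · · · · ·
♙ · · ♙ ♙ ♙ · ♙
♖ ♘ ♗ ♕ ♔ ♗ ♘ ♖


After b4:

♜ ♞ ♝ ♛ ♚ ♝ ♞ ♜
· ♟ ♟ ♟ ♟ ♟ ♟ ♟
· · · · · · · ·
♟ · · · · · · ·
· ♙ · · · · ♙ ·
· · ♙ · · · · ·
♙ · · ♙ ♙ ♙ · ♙
♖ ♘ ♗ ♕ ♔ ♗ ♘ ♖



  a b c d e f g h
  ─────────────────
8│♜ ♞ ♝ ♛ ♚ ♝ ♞ ♜│8
7│· ♟ ♟ ♟ ♟ ♟ ♟ ♟│7
6│· · · · · · · ·│6
5│♟ · · · · · · ·│5
4│· ♙ · · · · ♙ ·│4
3│· · ♙ · · · · ·│3
2│♙ · · ♙ ♙ ♙ · ♙│2
1│♖ ♘ ♗ ♕ ♔ ♗ ♘ ♖│1
  ─────────────────
  a b c d e f g h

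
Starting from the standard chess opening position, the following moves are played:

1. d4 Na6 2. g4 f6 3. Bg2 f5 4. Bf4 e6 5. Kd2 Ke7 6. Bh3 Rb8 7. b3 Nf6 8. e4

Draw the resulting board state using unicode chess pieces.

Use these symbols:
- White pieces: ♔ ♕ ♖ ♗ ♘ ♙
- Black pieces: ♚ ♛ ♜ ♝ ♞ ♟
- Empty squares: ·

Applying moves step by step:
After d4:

♜ ♞ ♝ ♛ ♚ ♝ ♞ ♜
♟ ♟ ♟ ♟ ♟ ♟ ♟ ♟
· · · · · · · ·
· · · · · · · ·
· · · ♙ · · · ·
· · · · · · · ·
♙ ♙ ♙ · ♙ ♙ ♙ ♙
♖ ♘ ♗ ♕ ♔ ♗ ♘ ♖


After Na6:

♜ · ♝ ♛ ♚ ♝ ♞ ♜
♟ ♟ ♟ ♟ ♟ ♟ ♟ ♟
♞ · · · · · · ·
· · · · · · · ·
· · · ♙ · · · ·
· · · · · · · ·
♙ ♙ ♙ · ♙ ♙ ♙ ♙
♖ ♘ ♗ ♕ ♔ ♗ ♘ ♖


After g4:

♜ · ♝ ♛ ♚ ♝ ♞ ♜
♟ ♟ ♟ ♟ ♟ ♟ ♟ ♟
♞ · · · · · · ·
· · · · · · · ·
· · · ♙ · · ♙ ·
· · · · · · · ·
♙ ♙ ♙ · ♙ ♙ · ♙
♖ ♘ ♗ ♕ ♔ ♗ ♘ ♖


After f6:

♜ · ♝ ♛ ♚ ♝ ♞ ♜
♟ ♟ ♟ ♟ ♟ · ♟ ♟
♞ · · · · ♟ · ·
· · · · · · · ·
· · · ♙ · · ♙ ·
· · · · · · · ·
♙ ♙ ♙ · ♙ ♙ · ♙
♖ ♘ ♗ ♕ ♔ ♗ ♘ ♖


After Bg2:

♜ · ♝ ♛ ♚ ♝ ♞ ♜
♟ ♟ ♟ ♟ ♟ · ♟ ♟
♞ · · · · ♟ · ·
· · · · · · · ·
· · · ♙ · · ♙ ·
· · · · · · · ·
♙ ♙ ♙ · ♙ ♙ ♗ ♙
♖ ♘ ♗ ♕ ♔ · ♘ ♖


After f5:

♜ · ♝ ♛ ♚ ♝ ♞ ♜
♟ ♟ ♟ ♟ ♟ · ♟ ♟
♞ · · · · · · ·
· · · · · ♟ · ·
· · · ♙ · · ♙ ·
· · · · · · · ·
♙ ♙ ♙ · ♙ ♙ ♗ ♙
♖ ♘ ♗ ♕ ♔ · ♘ ♖


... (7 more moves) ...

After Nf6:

· ♜ ♝ ♛ · ♝ · ♜
♟ ♟ ♟ ♟ ♚ · ♟ ♟
♞ · · · ♟ ♞ · ·
· · · · · ♟ · ·
· · · ♙ · ♗ ♙ ·
· ♙ · · · · · ♗
♙ · ♙ ♔ ♙ ♙ · ♙
♖ ♘ · ♕ · · ♘ ♖


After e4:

· ♜ ♝ ♛ · ♝ · ♜
♟ ♟ ♟ ♟ ♚ · ♟ ♟
♞ · · · ♟ ♞ · ·
· · · · · ♟ · ·
· · · ♙ ♙ ♗ ♙ ·
· ♙ · · · · · ♗
♙ · ♙ ♔ · ♙ · ♙
♖ ♘ · ♕ · · ♘ ♖



  a b c d e f g h
  ─────────────────
8│· ♜ ♝ ♛ · ♝ · ♜│8
7│♟ ♟ ♟ ♟ ♚ · ♟ ♟│7
6│♞ · · · ♟ ♞ · ·│6
5│· · · · · ♟ · ·│5
4│· · · ♙ ♙ ♗ ♙ ·│4
3│· ♙ · · · · · ♗│3
2│♙ · ♙ ♔ · ♙ · ♙│2
1│♖ ♘ · ♕ · · ♘ ♖│1
  ─────────────────
  a b c d e f g h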